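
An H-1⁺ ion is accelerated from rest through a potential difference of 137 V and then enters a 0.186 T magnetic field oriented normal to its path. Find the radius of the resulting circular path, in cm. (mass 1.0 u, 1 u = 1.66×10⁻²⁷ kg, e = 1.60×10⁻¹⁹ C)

r ≈ 0.906 cm

The kinetic energy gained is K = qV = (1×1.60×10^-19)(137) = 2.19×10^-17 J.
v = √(2K/m) = 1.63×10^5 m/s.
r = mv/(qB) = (1.66×10^-27)(1.63×10^5) / [(1×1.60×10^-19)(0.186)] = 9.06×10^-3 m.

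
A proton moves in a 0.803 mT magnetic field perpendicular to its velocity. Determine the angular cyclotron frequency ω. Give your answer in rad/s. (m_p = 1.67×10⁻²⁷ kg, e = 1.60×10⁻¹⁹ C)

ω = qB/m = (1×1.60×10^-19)(8.03×10^-4) / (1.67×10^-27) = 7.69×10^4 rad/s.

ω ≈ 7.69×10^4 rad/s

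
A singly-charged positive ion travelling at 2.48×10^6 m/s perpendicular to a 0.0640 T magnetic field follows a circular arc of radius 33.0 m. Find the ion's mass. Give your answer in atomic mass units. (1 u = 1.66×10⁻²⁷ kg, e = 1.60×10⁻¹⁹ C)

qvB = mv²/r ⇒ m = qBr/v.
m = (1×1.60×10^-19)(0.0640)(33.0) / (2.48×10^6) = 1.36×10^-25 kg = 82.1 u.

m ≈ 82.1 u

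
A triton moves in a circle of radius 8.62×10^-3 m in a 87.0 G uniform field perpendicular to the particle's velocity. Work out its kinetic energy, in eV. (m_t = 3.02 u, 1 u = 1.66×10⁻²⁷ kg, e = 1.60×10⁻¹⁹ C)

K ≈ 0.0897 eV

v = qBr/m = (1×1.60×10^-19)(8.70×10^-3)(8.62×10^-3) / (5.01×10^-27) = 2390 m/s.
K = ½mv² = 0.5·(5.01×10^-27)·(2390)² = 1.44×10^-20 J = 0.0897 eV.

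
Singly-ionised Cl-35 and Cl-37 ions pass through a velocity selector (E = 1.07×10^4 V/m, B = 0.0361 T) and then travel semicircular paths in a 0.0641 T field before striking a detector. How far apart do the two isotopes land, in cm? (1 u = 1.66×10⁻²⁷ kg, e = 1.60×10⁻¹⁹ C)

Δd ≈ 19.2 cm

Both emerge at v = E/B₁ = 2.96×10^5 m/s.
r = mv/(qB₂), so r₁ = 1.6791 m and r₂ = 1.7750 m, giving Δr = 0.0959 m.
After a semicircle each ion lands a diameter 2r from the entry slit, so the separation is 2Δr = 0.192 m.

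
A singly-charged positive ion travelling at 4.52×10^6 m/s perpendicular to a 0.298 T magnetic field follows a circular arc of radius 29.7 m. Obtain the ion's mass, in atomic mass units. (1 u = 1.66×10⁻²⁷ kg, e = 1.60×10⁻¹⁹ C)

qvB = mv²/r ⇒ m = qBr/v.
m = (1×1.60×10^-19)(0.298)(29.7) / (4.52×10^6) = 3.13×10^-25 kg = 189 u.

m ≈ 189 u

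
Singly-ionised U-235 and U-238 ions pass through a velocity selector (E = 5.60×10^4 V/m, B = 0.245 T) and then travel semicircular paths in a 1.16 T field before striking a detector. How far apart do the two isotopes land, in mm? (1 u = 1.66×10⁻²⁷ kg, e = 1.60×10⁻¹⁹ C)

Δd ≈ 12.3 mm

Both emerge at v = E/B₁ = 2.29×10^5 m/s.
r = mv/(qB₂), so r₁ = 0.48042 m and r₂ = 0.48655 m, giving Δr = 6.13×10^-3 m.
After a semicircle each ion lands a diameter 2r from the entry slit, so the separation is 2Δr = 0.0123 m.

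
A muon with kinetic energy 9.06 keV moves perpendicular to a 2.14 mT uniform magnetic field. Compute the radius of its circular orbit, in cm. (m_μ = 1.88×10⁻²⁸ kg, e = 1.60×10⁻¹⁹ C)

r ≈ 216 cm

Convert the energy: K = 9.06 keV = 1.45×10^-15 J.
v = √(2K/m) = √(2·1.45×10^-15/1.88×10^-28) = 3.93×10^6 m/s.
r = mv/(qB) = (1.88×10^-28)(3.93×10^6) / [(1×1.60×10^-19)(2.14×10^-3)] = 2.16 m.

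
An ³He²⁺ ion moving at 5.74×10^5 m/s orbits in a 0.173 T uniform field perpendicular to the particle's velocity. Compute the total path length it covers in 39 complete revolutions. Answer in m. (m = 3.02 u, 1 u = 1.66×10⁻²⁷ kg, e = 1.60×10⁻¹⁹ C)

r = mv/(qB) = 0.0520 m, so one revolution covers 2πr = 0.327 m.
In 39 revolutions: L = 39·2πr = 12.7 m.

L ≈ 12.7 m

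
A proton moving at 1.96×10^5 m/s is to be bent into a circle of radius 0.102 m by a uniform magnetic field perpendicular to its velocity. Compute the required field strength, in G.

qvB = mv²/r gives B = mv/(qr).
B = (1.67×10^-27)(1.96×10^5) / [(1×1.60×10^-19)(0.102)] = 0.0201 T.

B ≈ 201 G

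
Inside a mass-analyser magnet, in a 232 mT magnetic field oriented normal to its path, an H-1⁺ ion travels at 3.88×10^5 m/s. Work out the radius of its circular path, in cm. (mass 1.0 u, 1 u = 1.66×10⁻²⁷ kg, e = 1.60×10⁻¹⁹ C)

The magnetic force provides the centripetal force: qvB = mv²/r, so r = mv/(qB).
r = (1.66×10^-27 kg)(3.88×10^5 m/s) / [(1×1.60×10^-19 C)(0.232 T)] = 0.0174 m.

r ≈ 1.74 cm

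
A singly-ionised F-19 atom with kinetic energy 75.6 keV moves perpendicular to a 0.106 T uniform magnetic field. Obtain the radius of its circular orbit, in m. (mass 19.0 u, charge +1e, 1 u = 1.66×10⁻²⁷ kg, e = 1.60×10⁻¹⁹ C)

r ≈ 1.63 m

Convert the energy: K = 75.6 keV = 1.21×10^-14 J.
v = √(2K/m) = √(2·1.21×10^-14/3.15×10^-26) = 8.76×10^5 m/s.
r = mv/(qB) = (3.15×10^-26)(8.76×10^5) / [(1×1.60×10^-19)(0.106)] = 1.63 m.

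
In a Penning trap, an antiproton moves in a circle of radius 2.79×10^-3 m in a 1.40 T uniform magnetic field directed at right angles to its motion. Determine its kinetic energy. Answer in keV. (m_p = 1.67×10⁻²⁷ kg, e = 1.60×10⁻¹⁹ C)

v = qBr/m = (1×1.60×10^-19)(1.40)(2.79×10^-3) / (1.67×10^-27) = 3.74×10^5 m/s.
K = ½mv² = 0.5·(1.67×10^-27)·(3.74×10^5)² = 1.17×10^-16 J = 0.731 keV.

K ≈ 0.731 keV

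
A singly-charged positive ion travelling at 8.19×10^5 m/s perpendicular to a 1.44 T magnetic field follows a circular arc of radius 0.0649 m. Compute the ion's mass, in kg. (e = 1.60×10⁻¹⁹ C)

qvB = mv²/r ⇒ m = qBr/v.
m = (1×1.60×10^-19)(1.44)(0.0649) / (8.19×10^5) = 1.83×10^-26 kg.

m ≈ 1.83×10^-26 kg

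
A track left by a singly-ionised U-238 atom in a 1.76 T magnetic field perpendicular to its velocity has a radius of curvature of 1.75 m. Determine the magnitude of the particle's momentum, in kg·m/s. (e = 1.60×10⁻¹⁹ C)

Since qvB = mv²/r, the momentum p = mv = qBr.
p = (1×1.60×10^-19)(1.76)(1.75) = 4.93×10^-19 kg·m/s.

p ≈ 4.93×10^-19 kg·m/s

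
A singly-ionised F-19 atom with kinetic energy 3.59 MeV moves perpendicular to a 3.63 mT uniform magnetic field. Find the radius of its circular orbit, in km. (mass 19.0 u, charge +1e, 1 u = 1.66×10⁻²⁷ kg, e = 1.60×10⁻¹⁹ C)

r ≈ 0.328 km

Convert the energy: K = 3.59 MeV = 5.74×10^-13 J.
v = √(2K/m) = √(2·5.74×10^-13/3.15×10^-26) = 6.04×10^6 m/s.
r = mv/(qB) = (3.15×10^-26)(6.04×10^6) / [(1×1.60×10^-19)(3.63×10^-3)] = 328 m.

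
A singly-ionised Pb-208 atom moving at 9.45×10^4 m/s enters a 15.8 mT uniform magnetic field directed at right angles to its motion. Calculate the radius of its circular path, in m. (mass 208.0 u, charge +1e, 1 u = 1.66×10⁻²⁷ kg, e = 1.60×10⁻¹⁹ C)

r ≈ 12.9 m

The magnetic force provides the centripetal force: qvB = mv²/r, so r = mv/(qB).
r = (3.45×10^-25 kg)(9.45×10^4 m/s) / [(1×1.60×10^-19 C)(0.0158 T)] = 12.9 m.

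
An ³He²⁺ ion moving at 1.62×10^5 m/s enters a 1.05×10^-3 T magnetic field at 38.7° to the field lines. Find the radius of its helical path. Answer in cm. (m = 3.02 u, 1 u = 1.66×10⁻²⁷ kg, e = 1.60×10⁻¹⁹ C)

Only the perpendicular component v⊥ = v sin38.7° = 1.01×10^5 m/s is bent by the field.
r = m v⊥ /(qB) = (5.01×10^-27)(1.01×10^5) / [(2×1.60×10^-19)(1.05×10^-3)] = 1.51 m.

r ≈ 151 cm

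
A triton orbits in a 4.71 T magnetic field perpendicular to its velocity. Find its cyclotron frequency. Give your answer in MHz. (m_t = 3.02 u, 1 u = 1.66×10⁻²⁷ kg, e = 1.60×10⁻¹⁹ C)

f ≈ 23.9 MHz

f = qB/(2πm) = (1×1.60×10^-19)(4.71) / [2π(5.01×10^-27)] = 2.39×10^7 Hz.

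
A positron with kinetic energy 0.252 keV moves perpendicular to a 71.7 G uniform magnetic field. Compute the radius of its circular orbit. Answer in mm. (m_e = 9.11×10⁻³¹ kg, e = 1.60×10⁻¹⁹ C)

Convert the energy: K = 0.252 keV = 4.03×10^-17 J.
v = √(2K/m) = √(2·4.03×10^-17/9.11×10^-31) = 9.41×10^6 m/s.
r = mv/(qB) = (9.11×10^-31)(9.41×10^6) / [(1×1.60×10^-19)(7.17×10^-3)] = 7.47×10^-3 m.

r ≈ 7.47 mm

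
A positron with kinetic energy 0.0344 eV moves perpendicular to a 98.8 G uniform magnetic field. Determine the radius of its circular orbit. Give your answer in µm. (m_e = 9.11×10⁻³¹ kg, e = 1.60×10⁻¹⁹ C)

r ≈ 63.3 µm

Convert the energy: K = 0.0344 eV = 5.50×10^-21 J.
v = √(2K/m) = √(2·5.50×10^-21/9.11×10^-31) = 1.10×10^5 m/s.
r = mv/(qB) = (9.11×10^-31)(1.10×10^5) / [(1×1.60×10^-19)(9.88×10^-3)] = 6.33×10^-5 m.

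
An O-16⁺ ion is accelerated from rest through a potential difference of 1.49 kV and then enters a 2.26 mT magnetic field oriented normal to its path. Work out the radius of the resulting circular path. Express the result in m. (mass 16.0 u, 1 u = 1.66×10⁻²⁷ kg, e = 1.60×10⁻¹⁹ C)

r ≈ 9.84 m

The kinetic energy gained is K = qV = (1×1.60×10^-19)(1490) = 2.38×10^-16 J.
v = √(2K/m) = 1.34×10^5 m/s.
r = mv/(qB) = (2.66×10^-26)(1.34×10^5) / [(1×1.60×10^-19)(2.26×10^-3)] = 9.84 m.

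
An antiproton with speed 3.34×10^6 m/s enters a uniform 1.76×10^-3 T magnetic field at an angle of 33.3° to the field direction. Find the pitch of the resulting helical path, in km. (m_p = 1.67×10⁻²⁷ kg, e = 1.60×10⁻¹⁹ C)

The velocity component along B is v∥ = v cos33.3° = 2.79×10^6 m/s.
The cyclotron period T = 2πm/(qB) = 3.73×10^-5 s is set by m, q, B alone.
Pitch = v∥·T = (2.79×10^6)(3.73×10^-5) = 104 m.

pitch ≈ 0.104 km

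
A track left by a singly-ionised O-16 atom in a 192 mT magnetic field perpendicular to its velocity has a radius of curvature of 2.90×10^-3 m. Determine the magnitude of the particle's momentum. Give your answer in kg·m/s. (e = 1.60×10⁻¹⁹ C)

p ≈ 8.91×10^-23 kg·m/s

Since qvB = mv²/r, the momentum p = mv = qBr.
p = (1×1.60×10^-19)(0.192)(2.90×10^-3) = 8.91×10^-23 kg·m/s.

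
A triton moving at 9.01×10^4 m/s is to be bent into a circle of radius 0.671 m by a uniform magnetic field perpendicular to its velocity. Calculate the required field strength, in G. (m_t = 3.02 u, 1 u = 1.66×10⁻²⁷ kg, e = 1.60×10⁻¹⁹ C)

B ≈ 42.1 G

qvB = mv²/r gives B = mv/(qr).
B = (5.01×10^-27)(9.01×10^4) / [(1×1.60×10^-19)(0.671)] = 4.21×10^-3 T.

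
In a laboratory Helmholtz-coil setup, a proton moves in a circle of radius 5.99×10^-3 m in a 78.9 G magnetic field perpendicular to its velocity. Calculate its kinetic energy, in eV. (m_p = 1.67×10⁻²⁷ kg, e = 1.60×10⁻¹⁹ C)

K ≈ 0.107 eV

v = qBr/m = (1×1.60×10^-19)(7.89×10^-3)(5.99×10^-3) / (1.67×10^-27) = 4530 m/s.
K = ½mv² = 0.5·(1.67×10^-27)·(4530)² = 1.71×10^-20 J = 0.107 eV.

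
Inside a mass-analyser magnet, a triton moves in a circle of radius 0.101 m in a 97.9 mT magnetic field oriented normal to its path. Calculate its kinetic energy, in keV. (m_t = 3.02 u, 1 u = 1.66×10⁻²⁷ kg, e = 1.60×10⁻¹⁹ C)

K ≈ 1.56 keV

v = qBr/m = (1×1.60×10^-19)(0.0979)(0.101) / (5.01×10^-27) = 3.16×10^5 m/s.
K = ½mv² = 0.5·(5.01×10^-27)·(3.16×10^5)² = 2.50×10^-16 J = 1.56 keV.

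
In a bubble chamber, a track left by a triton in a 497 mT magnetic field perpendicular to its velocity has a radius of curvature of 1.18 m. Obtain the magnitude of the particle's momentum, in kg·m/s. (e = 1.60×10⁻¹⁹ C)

p ≈ 9.38×10^-20 kg·m/s

Since qvB = mv²/r, the momentum p = mv = qBr.
p = (1×1.60×10^-19)(0.497)(1.18) = 9.38×10^-20 kg·m/s.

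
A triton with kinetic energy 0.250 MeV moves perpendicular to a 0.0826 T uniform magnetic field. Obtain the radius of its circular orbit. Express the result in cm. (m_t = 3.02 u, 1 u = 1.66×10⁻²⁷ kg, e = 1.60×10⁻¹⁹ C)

r ≈ 152 cm

Convert the energy: K = 0.250 MeV = 4.00×10^-14 J.
v = √(2K/m) = √(2·4.00×10^-14/5.01×10^-27) = 3.99×10^6 m/s.
r = mv/(qB) = (5.01×10^-27)(3.99×10^6) / [(1×1.60×10^-19)(0.0826)] = 1.52 m.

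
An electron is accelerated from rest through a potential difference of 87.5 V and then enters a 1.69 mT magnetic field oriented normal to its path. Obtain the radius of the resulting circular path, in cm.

The kinetic energy gained is K = qV = (1×1.60×10^-19)(87.5) = 1.40×10^-17 J.
v = √(2K/m) = 5.54×10^6 m/s.
r = mv/(qB) = (9.11×10^-31)(5.54×10^6) / [(1×1.60×10^-19)(1.69×10^-3)] = 0.0187 m.

r ≈ 1.87 cm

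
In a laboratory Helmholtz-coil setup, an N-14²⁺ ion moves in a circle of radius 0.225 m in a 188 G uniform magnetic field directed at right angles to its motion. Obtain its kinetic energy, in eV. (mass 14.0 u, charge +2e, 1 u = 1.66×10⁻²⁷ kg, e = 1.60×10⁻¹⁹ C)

v = qBr/m = (2×1.60×10^-19)(0.0188)(0.225) / (2.32×10^-26) = 5.82×10^4 m/s.
K = ½mv² = 0.5·(2.32×10^-26)·(5.82×10^4)² = 3.94×10^-17 J = 246 eV.

K ≈ 246 eV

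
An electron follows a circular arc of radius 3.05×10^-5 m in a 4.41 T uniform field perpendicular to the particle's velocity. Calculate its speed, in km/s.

v ≈ 23600 km/s

From qvB = mv²/r, v = qBr/m.
v = (1×1.60×10^-19)(4.41)(3.05×10^-5) / (9.11×10^-31) = 2.36×10^7 m/s.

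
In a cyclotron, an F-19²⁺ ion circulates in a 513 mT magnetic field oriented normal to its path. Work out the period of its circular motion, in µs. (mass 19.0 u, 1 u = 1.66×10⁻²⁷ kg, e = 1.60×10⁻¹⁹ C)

The cyclotron period is independent of speed: T = 2πm/(qB).
T = 2π(3.15×10^-26) / [(2×1.60×10^-19)(0.513)] = 1.21×10^-6 s.

T ≈ 1.21 µs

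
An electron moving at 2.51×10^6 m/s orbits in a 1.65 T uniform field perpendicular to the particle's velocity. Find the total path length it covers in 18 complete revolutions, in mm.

r = mv/(qB) = 8.66×10^-6 m, so one revolution covers 2πr = 5.44×10^-5 m.
In 18 revolutions: L = 18·2πr = 9.80×10^-4 m.

L ≈ 0.980 mm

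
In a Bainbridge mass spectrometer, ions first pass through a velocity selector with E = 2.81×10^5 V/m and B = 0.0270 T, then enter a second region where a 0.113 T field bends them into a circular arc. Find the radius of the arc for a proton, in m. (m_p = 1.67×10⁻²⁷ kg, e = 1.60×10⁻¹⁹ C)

r ≈ 0.961 m

The selector passes v = E/B = 2.81×10^5/0.0270 = 1.04×10^7 m/s.
In the deflection region, r = mv/(qB₂) = (1.67×10^-27)(1.04×10^7) / [(1×1.60×10^-19)(0.113)] = 0.961 m.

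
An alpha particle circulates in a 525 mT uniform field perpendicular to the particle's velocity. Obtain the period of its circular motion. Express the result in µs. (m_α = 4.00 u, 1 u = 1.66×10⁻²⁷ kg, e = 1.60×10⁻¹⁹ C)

The cyclotron period is independent of speed: T = 2πm/(qB).
T = 2π(6.64×10^-27) / [(2×1.60×10^-19)(0.525)] = 2.48×10^-7 s.

T ≈ 0.248 µs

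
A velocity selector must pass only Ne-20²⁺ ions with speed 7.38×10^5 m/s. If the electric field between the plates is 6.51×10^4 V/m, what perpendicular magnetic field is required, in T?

qE = qvB ⇒ B = E/v = (6.51×10^4) / (7.38×10^5) = 0.0882 T.

B ≈ 0.0882 T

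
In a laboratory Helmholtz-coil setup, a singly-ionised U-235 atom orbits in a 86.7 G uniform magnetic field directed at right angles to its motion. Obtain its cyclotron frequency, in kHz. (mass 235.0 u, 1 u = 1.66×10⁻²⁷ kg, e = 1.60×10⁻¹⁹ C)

f ≈ 0.566 kHz

f = qB/(2πm) = (1×1.60×10^-19)(8.67×10^-3) / [2π(3.90×10^-25)] = 566 Hz.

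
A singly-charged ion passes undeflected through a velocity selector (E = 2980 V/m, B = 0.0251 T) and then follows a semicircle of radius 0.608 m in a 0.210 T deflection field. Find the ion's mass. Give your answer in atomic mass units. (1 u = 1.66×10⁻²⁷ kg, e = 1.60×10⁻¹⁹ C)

m ≈ 104 u

v = E/B₁ = 1.19×10^5 m/s.
From r = mv/(qB₂), m = qB₂r/v = (1×1.60×10^-19)(0.210)(0.608) / (1.19×10^5) = 1.72×10^-25 kg.
In atomic mass units: m = 1.72×10^-25 / 1.66×10^-27 = 104 u.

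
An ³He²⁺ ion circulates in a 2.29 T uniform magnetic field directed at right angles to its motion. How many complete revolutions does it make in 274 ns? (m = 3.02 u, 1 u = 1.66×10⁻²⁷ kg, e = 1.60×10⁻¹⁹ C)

T = 2πm/(qB) = 2π(5.0132×10^-27) / [(2×1.60×10^-19)(2.29)] = 4.2984×10^-8 s.
N = t/T = 2.74×10^-7 / 4.2984×10^-8 ≈ 6.37, so 6 complete revolutions.

N = 6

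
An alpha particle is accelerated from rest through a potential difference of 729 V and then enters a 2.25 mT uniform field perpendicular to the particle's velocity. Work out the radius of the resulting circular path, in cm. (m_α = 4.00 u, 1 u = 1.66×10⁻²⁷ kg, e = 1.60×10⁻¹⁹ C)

The kinetic energy gained is K = qV = (2×1.60×10^-19)(729) = 2.33×10^-16 J.
v = √(2K/m) = 2.65×10^5 m/s.
r = mv/(qB) = (6.64×10^-27)(2.65×10^5) / [(2×1.60×10^-19)(2.25×10^-3)] = 2.44 m.

r ≈ 244 cm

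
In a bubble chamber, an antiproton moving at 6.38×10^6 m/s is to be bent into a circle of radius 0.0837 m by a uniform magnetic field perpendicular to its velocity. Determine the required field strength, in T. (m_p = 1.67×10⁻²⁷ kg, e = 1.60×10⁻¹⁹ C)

qvB = mv²/r gives B = mv/(qr).
B = (1.67×10^-27)(6.38×10^6) / [(1×1.60×10^-19)(0.0837)] = 0.796 T.

B ≈ 0.796 T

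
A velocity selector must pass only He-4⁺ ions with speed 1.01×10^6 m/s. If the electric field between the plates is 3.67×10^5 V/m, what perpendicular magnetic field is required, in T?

B ≈ 0.363 T

qE = qvB ⇒ B = E/v = (3.67×10^5) / (1.01×10^6) = 0.363 T.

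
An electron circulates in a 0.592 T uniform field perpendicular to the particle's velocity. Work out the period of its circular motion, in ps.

The cyclotron period is independent of speed: T = 2πm/(qB).
T = 2π(9.11×10^-31) / [(1×1.60×10^-19)(0.592)] = 6.04×10^-11 s.

T ≈ 60.4 ps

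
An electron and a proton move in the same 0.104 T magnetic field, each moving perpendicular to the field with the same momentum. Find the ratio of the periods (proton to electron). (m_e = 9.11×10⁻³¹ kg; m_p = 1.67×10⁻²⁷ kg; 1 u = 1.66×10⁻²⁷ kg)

T = 2πm/(qB) is independent of speed, so T₂/T₁ = (m₂/q₂)/(m₁/q₁).
T_{proton}/T_{electron} = (1.67×10^-27/1e) / (9.11×10^-31/1e) = 1830.

ratio ≈ 1830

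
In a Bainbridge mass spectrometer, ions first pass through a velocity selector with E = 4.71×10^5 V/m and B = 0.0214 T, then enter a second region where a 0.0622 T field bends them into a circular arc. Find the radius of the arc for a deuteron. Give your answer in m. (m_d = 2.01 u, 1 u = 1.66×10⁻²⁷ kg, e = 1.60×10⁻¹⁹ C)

r ≈ 7.38 m

The selector passes v = E/B = 4.71×10^5/0.0214 = 2.20×10^7 m/s.
In the deflection region, r = mv/(qB₂) = (3.34×10^-27)(2.20×10^7) / [(1×1.60×10^-19)(0.0622)] = 7.38 m.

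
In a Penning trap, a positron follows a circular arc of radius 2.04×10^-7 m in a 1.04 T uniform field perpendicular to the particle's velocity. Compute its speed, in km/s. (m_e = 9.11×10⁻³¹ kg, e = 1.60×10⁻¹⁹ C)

v ≈ 37.3 km/s

From qvB = mv²/r, v = qBr/m.
v = (1×1.60×10^-19)(1.04)(2.04×10^-7) / (9.11×10^-31) = 3.73×10^4 m/s.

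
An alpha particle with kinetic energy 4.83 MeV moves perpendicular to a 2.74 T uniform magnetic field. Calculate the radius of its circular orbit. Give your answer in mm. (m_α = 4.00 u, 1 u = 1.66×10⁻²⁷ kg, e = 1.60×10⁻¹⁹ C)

r ≈ 116 mm

Convert the energy: K = 4.83 MeV = 7.73×10^-13 J.
v = √(2K/m) = √(2·7.73×10^-13/6.64×10^-27) = 1.53×10^7 m/s.
r = mv/(qB) = (6.64×10^-27)(1.53×10^7) / [(2×1.60×10^-19)(2.74)] = 0.116 m.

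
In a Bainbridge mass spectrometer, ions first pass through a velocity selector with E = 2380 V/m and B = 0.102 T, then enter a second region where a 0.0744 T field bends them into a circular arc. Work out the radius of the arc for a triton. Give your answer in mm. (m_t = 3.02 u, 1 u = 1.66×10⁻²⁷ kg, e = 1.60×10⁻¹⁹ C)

r ≈ 9.83 mm

The selector passes v = E/B = 2380/0.102 = 2.33×10^4 m/s.
In the deflection region, r = mv/(qB₂) = (5.01×10^-27)(2.33×10^4) / [(1×1.60×10^-19)(0.0744)] = 9.83×10^-3 m.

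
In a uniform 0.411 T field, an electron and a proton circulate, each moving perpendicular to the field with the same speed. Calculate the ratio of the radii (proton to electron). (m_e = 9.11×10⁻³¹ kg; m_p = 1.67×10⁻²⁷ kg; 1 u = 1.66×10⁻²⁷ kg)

r = mv/(qB) ⇒ at equal v, r ∝ m/q.
r_{proton}/r_{electron} = 1830.

ratio ≈ 1830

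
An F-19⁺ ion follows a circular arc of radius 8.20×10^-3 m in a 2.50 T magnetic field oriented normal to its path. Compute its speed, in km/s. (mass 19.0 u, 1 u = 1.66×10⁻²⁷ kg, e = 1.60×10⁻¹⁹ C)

From qvB = mv²/r, v = qBr/m.
v = (1×1.60×10^-19)(2.50)(8.20×10^-3) / (3.15×10^-26) = 1.04×10^5 m/s.

v ≈ 104 km/s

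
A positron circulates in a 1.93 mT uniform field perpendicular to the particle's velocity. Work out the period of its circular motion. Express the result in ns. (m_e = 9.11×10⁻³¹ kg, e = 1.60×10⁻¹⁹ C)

T ≈ 18.5 ns

The cyclotron period is independent of speed: T = 2πm/(qB).
T = 2π(9.11×10^-31) / [(1×1.60×10^-19)(1.93×10^-3)] = 1.85×10^-8 s.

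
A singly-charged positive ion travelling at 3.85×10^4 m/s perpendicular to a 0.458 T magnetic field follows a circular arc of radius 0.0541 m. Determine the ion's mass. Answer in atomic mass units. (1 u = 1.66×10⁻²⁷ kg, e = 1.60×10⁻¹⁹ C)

qvB = mv²/r ⇒ m = qBr/v.
m = (1×1.60×10^-19)(0.458)(0.0541) / (3.85×10^4) = 1.03×10^-25 kg = 62.0 u.

m ≈ 62.0 u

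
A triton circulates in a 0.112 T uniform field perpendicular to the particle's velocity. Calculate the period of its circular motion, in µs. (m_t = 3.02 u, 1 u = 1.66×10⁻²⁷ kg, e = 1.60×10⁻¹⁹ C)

The cyclotron period is independent of speed: T = 2πm/(qB).
T = 2π(5.01×10^-27) / [(1×1.60×10^-19)(0.112)] = 1.76×10^-6 s.

T ≈ 1.76 µs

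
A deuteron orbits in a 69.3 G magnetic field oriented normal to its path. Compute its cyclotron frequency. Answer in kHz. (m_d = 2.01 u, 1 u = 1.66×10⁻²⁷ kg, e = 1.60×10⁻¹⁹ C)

f ≈ 52.9 kHz

f = qB/(2πm) = (1×1.60×10^-19)(6.93×10^-3) / [2π(3.34×10^-27)] = 5.29×10^4 Hz.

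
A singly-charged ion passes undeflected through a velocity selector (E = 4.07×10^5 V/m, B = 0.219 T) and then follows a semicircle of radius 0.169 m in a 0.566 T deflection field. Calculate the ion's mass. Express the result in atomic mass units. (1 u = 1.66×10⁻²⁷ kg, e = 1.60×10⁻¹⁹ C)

v = E/B₁ = 1.86×10^6 m/s.
From r = mv/(qB₂), m = qB₂r/v = (1×1.60×10^-19)(0.566)(0.169) / (1.86×10^6) = 8.24×10^-27 kg.
In atomic mass units: m = 8.24×10^-27 / 1.66×10^-27 = 4.96 u.

m ≈ 4.96 u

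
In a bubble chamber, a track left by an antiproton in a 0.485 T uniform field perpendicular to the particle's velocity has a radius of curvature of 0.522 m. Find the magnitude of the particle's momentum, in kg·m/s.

p ≈ 4.05×10^-20 kg·m/s

Since qvB = mv²/r, the momentum p = mv = qBr.
p = (1×1.60×10^-19)(0.485)(0.522) = 4.05×10^-20 kg·m/s.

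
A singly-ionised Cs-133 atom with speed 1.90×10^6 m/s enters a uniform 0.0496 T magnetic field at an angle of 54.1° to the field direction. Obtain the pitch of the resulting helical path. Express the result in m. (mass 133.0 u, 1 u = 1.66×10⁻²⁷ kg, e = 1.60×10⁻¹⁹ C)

The velocity component along B is v∥ = v cos54.1° = 1.11×10^6 m/s.
The cyclotron period T = 2πm/(qB) = 1.75×10^-4 s is set by m, q, B alone.
Pitch = v∥·T = (1.11×10^6)(1.75×10^-4) = 195 m.

pitch ≈ 195 m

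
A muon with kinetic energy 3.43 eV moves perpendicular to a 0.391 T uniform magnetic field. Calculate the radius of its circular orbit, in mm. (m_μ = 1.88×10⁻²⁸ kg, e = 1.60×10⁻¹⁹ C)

Convert the energy: K = 3.43 eV = 5.49×10^-19 J.
v = √(2K/m) = √(2·5.49×10^-19/1.88×10^-28) = 7.64×10^4 m/s.
r = mv/(qB) = (1.88×10^-28)(7.64×10^4) / [(1×1.60×10^-19)(0.391)] = 2.30×10^-4 m.

r ≈ 0.230 mm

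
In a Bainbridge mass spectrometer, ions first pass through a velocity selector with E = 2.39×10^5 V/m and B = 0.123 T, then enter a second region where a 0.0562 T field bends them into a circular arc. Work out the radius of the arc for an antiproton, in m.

The selector passes v = E/B = 2.39×10^5/0.123 = 1.94×10^6 m/s.
In the deflection region, r = mv/(qB₂) = (1.67×10^-27)(1.94×10^6) / [(1×1.60×10^-19)(0.0562)] = 0.361 m.

r ≈ 0.361 m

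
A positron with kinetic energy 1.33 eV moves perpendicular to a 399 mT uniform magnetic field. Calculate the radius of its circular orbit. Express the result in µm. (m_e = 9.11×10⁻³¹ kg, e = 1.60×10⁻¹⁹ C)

r ≈ 9.75 µm

Convert the energy: K = 1.33 eV = 2.13×10^-19 J.
v = √(2K/m) = √(2·2.13×10^-19/9.11×10^-31) = 6.84×10^5 m/s.
r = mv/(qB) = (9.11×10^-31)(6.84×10^5) / [(1×1.60×10^-19)(0.399)] = 9.75×10^-6 m.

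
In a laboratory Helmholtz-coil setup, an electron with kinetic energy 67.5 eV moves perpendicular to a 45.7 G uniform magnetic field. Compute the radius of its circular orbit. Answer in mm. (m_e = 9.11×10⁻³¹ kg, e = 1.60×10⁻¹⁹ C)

r ≈ 6.07 mm

Convert the energy: K = 67.5 eV = 1.08×10^-17 J.
v = √(2K/m) = √(2·1.08×10^-17/9.11×10^-31) = 4.87×10^6 m/s.
r = mv/(qB) = (9.11×10^-31)(4.87×10^6) / [(1×1.60×10^-19)(4.57×10^-3)] = 6.07×10^-3 m.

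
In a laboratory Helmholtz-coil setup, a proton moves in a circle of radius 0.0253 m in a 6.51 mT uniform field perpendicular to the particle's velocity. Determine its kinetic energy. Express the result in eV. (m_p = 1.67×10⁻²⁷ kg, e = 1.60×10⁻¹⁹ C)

K ≈ 1.30 eV

v = qBr/m = (1×1.60×10^-19)(6.51×10^-3)(0.0253) / (1.67×10^-27) = 1.58×10^4 m/s.
K = ½mv² = 0.5·(1.67×10^-27)·(1.58×10^4)² = 2.08×10^-19 J = 1.30 eV.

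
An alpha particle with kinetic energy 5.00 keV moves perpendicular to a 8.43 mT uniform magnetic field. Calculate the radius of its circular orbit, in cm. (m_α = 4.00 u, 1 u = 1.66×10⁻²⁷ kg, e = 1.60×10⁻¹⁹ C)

Convert the energy: K = 5.00 keV = 8.00×10^-16 J.
v = √(2K/m) = √(2·8.00×10^-16/6.64×10^-27) = 4.91×10^5 m/s.
r = mv/(qB) = (6.64×10^-27)(4.91×10^5) / [(2×1.60×10^-19)(8.43×10^-3)] = 1.21 m.

r ≈ 121 cm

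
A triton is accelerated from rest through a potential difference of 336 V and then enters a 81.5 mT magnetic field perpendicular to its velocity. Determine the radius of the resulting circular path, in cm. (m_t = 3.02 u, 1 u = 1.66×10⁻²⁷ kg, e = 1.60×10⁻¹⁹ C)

r ≈ 5.63 cm

The kinetic energy gained is K = qV = (1×1.60×10^-19)(336) = 5.38×10^-17 J.
v = √(2K/m) = 1.46×10^5 m/s.
r = mv/(qB) = (5.01×10^-27)(1.46×10^5) / [(1×1.60×10^-19)(0.0815)] = 0.0563 m.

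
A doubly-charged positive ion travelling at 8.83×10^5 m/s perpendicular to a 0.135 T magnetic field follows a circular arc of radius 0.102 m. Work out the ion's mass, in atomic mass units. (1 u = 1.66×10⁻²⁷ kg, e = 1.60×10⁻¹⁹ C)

m ≈ 3.01 u

qvB = mv²/r ⇒ m = qBr/v.
m = (2×1.60×10^-19)(0.135)(0.102) / (8.83×10^5) = 4.99×10^-27 kg = 3.01 u.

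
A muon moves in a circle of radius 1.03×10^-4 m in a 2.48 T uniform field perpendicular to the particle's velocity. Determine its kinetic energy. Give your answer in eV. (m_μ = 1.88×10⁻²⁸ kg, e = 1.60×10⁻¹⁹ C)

K ≈ 27.8 eV

v = qBr/m = (1×1.60×10^-19)(2.48)(1.03×10^-4) / (1.88×10^-28) = 2.17×10^5 m/s.
K = ½mv² = 0.5·(1.88×10^-28)·(2.17×10^5)² = 4.44×10^-18 J = 27.8 eV.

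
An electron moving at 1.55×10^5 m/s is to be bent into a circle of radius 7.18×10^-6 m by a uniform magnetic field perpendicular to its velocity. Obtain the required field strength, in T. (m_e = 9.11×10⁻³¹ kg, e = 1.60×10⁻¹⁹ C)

B ≈ 0.123 T

qvB = mv²/r gives B = mv/(qr).
B = (9.11×10^-31)(1.55×10^5) / [(1×1.60×10^-19)(7.18×10^-6)] = 0.123 T.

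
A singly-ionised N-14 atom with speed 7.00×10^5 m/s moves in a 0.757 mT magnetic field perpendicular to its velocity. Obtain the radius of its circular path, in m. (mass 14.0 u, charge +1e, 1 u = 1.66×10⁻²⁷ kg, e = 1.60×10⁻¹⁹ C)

The magnetic force provides the centripetal force: qvB = mv²/r, so r = mv/(qB).
r = (2.32×10^-26 kg)(7.00×10^5 m/s) / [(1×1.60×10^-19 C)(7.57×10^-4 T)] = 134 m.

r ≈ 134 m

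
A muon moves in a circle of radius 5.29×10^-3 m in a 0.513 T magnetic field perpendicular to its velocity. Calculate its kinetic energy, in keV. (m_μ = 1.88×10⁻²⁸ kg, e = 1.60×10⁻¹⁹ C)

K ≈ 3.13 keV

v = qBr/m = (1×1.60×10^-19)(0.513)(5.29×10^-3) / (1.88×10^-28) = 2.31×10^6 m/s.
K = ½mv² = 0.5·(1.88×10^-28)·(2.31×10^6)² = 5.01×10^-16 J = 3.13 keV.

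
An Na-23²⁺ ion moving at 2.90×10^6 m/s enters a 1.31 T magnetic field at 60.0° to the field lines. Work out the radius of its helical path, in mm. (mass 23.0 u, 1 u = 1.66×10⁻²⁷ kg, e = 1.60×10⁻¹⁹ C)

Only the perpendicular component v⊥ = v sin60.0° = 2.51×10^6 m/s is bent by the field.
r = m v⊥ /(qB) = (3.82×10^-26)(2.51×10^6) / [(2×1.60×10^-19)(1.31)] = 0.229 m.

r ≈ 229 mm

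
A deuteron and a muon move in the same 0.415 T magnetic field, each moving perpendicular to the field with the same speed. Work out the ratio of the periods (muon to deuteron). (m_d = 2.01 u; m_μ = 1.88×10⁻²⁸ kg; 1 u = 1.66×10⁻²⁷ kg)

ratio ≈ 0.0563

T = 2πm/(qB) is independent of speed, so T₂/T₁ = (m₂/q₂)/(m₁/q₁).
T_{muon}/T_{deuteron} = (1.88×10^-28/1e) / (3.34×10^-27/1e) = 0.0563.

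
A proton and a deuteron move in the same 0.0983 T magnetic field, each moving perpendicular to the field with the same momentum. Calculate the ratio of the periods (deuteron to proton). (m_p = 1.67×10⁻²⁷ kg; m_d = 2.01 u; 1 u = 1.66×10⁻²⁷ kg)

ratio ≈ 2.00

T = 2πm/(qB) is independent of speed, so T₂/T₁ = (m₂/q₂)/(m₁/q₁).
T_{deuteron}/T_{proton} = (3.34×10^-27/1e) / (1.67×10^-27/1e) = 2.00.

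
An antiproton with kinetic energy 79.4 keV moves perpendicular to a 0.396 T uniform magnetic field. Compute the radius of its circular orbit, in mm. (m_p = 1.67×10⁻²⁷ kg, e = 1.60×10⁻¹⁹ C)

r ≈ 103 mm

Convert the energy: K = 79.4 keV = 1.27×10^-14 J.
v = √(2K/m) = √(2·1.27×10^-14/1.67×10^-27) = 3.90×10^6 m/s.
r = mv/(qB) = (1.67×10^-27)(3.90×10^6) / [(1×1.60×10^-19)(0.396)] = 0.103 m.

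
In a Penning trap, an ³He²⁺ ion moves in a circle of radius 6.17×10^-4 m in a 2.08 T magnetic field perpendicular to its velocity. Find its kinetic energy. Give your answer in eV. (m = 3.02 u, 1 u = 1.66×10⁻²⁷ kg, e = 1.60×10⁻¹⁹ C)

v = qBr/m = (2×1.60×10^-19)(2.08)(6.17×10^-4) / (5.01×10^-27) = 8.19×10^4 m/s.
K = ½mv² = 0.5·(5.01×10^-27)·(8.19×10^4)² = 1.68×10^-17 J = 105 eV.

K ≈ 105 eV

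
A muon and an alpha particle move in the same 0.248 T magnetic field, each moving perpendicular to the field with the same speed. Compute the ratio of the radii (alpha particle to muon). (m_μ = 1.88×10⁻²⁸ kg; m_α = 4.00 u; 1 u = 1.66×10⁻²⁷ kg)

r = mv/(qB) ⇒ at equal v, r ∝ m/q.
r_{alpha particle}/r_{muon} = 17.7.

ratio ≈ 17.7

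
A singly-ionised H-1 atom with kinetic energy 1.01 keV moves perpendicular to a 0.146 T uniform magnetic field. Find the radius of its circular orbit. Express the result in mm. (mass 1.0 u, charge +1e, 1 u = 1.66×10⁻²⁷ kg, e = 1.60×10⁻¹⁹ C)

Convert the energy: K = 1.01 keV = 1.62×10^-16 J.
v = √(2K/m) = √(2·1.62×10^-16/1.66×10^-27) = 4.41×10^5 m/s.
r = mv/(qB) = (1.66×10^-27)(4.41×10^5) / [(1×1.60×10^-19)(0.146)] = 0.0314 m.

r ≈ 31.4 mm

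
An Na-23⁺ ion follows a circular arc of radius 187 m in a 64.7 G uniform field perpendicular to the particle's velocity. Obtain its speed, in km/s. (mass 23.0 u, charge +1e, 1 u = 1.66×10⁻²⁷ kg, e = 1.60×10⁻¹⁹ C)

From qvB = mv²/r, v = qBr/m.
v = (1×1.60×10^-19)(6.47×10^-3)(187) / (3.82×10^-26) = 5.07×10^6 m/s.

v ≈ 5070 km/s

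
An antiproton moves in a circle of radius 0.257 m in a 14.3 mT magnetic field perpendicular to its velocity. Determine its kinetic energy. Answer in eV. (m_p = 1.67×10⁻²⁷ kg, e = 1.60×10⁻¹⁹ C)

K ≈ 647 eV

v = qBr/m = (1×1.60×10^-19)(0.0143)(0.257) / (1.67×10^-27) = 3.52×10^5 m/s.
K = ½mv² = 0.5·(1.67×10^-27)·(3.52×10^5)² = 1.04×10^-16 J = 647 eV.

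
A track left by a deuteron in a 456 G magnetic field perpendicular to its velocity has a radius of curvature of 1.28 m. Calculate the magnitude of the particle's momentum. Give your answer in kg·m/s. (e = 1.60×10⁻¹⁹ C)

p ≈ 9.34×10^-21 kg·m/s

Since qvB = mv²/r, the momentum p = mv = qBr.
p = (1×1.60×10^-19)(0.0456)(1.28) = 9.34×10^-21 kg·m/s.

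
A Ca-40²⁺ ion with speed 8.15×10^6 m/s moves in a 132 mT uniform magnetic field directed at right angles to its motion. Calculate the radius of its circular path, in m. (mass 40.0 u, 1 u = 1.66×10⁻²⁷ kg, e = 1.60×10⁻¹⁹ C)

r ≈ 12.8 m

The magnetic force provides the centripetal force: qvB = mv²/r, so r = mv/(qB).
r = (6.64×10^-26 kg)(8.15×10^6 m/s) / [(2×1.60×10^-19 C)(0.132 T)] = 12.8 m.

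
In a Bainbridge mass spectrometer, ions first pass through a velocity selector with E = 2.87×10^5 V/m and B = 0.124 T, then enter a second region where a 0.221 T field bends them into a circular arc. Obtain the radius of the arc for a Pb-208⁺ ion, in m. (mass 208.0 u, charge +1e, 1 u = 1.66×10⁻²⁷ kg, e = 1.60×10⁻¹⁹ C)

r ≈ 22.6 m

The selector passes v = E/B = 2.87×10^5/0.124 = 2.31×10^6 m/s.
In the deflection region, r = mv/(qB₂) = (3.45×10^-25)(2.31×10^6) / [(1×1.60×10^-19)(0.221)] = 22.6 m.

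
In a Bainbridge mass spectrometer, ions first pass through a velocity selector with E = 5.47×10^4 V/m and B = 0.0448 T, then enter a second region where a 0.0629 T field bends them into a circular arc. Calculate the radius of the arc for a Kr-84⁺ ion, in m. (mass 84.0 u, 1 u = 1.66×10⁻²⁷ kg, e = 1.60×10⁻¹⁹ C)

r ≈ 16.9 m

The selector passes v = E/B = 5.47×10^4/0.0448 = 1.22×10^6 m/s.
In the deflection region, r = mv/(qB₂) = (1.39×10^-25)(1.22×10^6) / [(1×1.60×10^-19)(0.0629)] = 16.9 m.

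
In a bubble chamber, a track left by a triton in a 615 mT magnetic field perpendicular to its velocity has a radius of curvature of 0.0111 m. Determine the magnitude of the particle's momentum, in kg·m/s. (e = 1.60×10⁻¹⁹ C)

p ≈ 1.09×10^-21 kg·m/s

Since qvB = mv²/r, the momentum p = mv = qBr.
p = (1×1.60×10^-19)(0.615)(0.0111) = 1.09×10^-21 kg·m/s.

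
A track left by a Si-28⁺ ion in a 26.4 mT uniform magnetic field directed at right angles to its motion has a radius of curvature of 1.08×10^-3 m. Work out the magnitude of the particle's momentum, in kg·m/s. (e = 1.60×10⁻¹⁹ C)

Since qvB = mv²/r, the momentum p = mv = qBr.
p = (1×1.60×10^-19)(0.0264)(1.08×10^-3) = 4.56×10^-24 kg·m/s.

p ≈ 4.56×10^-24 kg·m/s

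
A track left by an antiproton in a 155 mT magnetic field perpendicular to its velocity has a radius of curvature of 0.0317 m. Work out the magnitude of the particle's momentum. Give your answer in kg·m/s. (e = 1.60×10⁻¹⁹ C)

Since qvB = mv²/r, the momentum p = mv = qBr.
p = (1×1.60×10^-19)(0.155)(0.0317) = 7.86×10^-22 kg·m/s.

p ≈ 7.86×10^-22 kg·m/s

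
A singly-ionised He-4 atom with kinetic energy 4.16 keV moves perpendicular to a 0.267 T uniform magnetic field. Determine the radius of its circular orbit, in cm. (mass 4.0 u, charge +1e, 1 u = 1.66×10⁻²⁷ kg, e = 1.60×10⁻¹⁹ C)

Convert the energy: K = 4.16 keV = 6.66×10^-16 J.
v = √(2K/m) = √(2·6.66×10^-16/6.64×10^-27) = 4.48×10^5 m/s.
r = mv/(qB) = (6.64×10^-27)(4.48×10^5) / [(1×1.60×10^-19)(0.267)] = 0.0696 m.

r ≈ 6.96 cm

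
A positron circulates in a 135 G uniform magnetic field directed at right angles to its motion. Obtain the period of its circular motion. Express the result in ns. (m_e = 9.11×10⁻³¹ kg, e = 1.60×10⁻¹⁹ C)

T ≈ 2.65 ns

The cyclotron period is independent of speed: T = 2πm/(qB).
T = 2π(9.11×10^-31) / [(1×1.60×10^-19)(0.0135)] = 2.65×10^-9 s.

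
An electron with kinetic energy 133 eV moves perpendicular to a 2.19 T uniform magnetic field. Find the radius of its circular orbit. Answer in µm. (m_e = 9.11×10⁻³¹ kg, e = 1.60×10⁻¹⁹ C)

r ≈ 17.8 µm

Convert the energy: K = 133 eV = 2.13×10^-17 J.
v = √(2K/m) = √(2·2.13×10^-17/9.11×10^-31) = 6.84×10^6 m/s.
r = mv/(qB) = (9.11×10^-31)(6.84×10^6) / [(1×1.60×10^-19)(2.19)] = 1.78×10^-5 m.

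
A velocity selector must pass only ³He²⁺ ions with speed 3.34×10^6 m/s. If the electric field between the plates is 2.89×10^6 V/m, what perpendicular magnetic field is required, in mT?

B ≈ 865 mT

qE = qvB ⇒ B = E/v = (2.89×10^6) / (3.34×10^6) = 0.865 T.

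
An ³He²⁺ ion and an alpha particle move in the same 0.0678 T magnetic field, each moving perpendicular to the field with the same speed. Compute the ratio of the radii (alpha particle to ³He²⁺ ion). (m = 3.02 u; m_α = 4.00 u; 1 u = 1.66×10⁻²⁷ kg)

r = mv/(qB) ⇒ at equal v, r ∝ m/q.
r_{alpha particle}/r_{³He²⁺ ion} = 1.32.

ratio ≈ 1.32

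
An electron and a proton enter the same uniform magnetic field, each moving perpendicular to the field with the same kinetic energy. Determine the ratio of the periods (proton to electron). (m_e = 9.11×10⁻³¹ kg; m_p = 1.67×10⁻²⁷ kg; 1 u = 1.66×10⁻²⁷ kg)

ratio ≈ 1830

T = 2πm/(qB) is independent of speed, so T₂/T₁ = (m₂/q₂)/(m₁/q₁).
T_{proton}/T_{electron} = (1.67×10^-27/1e) / (9.11×10^-31/1e) = 1830.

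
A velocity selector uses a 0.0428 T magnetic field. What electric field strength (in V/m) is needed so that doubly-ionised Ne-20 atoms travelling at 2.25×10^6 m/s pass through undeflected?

E ≈ 9.63×10^4 V/m

qE = qvB ⇒ E = vB = (2.25×10^6)(0.0428) = 9.63×10^4 V/m.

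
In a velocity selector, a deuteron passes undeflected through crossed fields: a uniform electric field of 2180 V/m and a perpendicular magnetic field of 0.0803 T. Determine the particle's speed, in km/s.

v ≈ 27.1 km/s

For zero net force, qE = qvB, so v = E/B.
v = (2180) / (0.0803) = 2.71×10^4 m/s.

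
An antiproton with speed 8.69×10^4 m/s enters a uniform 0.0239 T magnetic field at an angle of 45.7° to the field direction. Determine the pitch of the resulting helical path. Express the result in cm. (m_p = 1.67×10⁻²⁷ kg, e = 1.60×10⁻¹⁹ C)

pitch ≈ 16.7 cm

The velocity component along B is v∥ = v cos45.7° = 6.07×10^4 m/s.
The cyclotron period T = 2πm/(qB) = 2.74×10^-6 s is set by m, q, B alone.
Pitch = v∥·T = (6.07×10^4)(2.74×10^-6) = 0.167 m.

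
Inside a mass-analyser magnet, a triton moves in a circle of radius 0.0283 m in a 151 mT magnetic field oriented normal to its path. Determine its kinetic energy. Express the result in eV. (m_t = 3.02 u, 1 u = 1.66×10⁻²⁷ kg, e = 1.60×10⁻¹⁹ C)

v = qBr/m = (1×1.60×10^-19)(0.151)(0.0283) / (5.01×10^-27) = 1.36×10^5 m/s.
K = ½mv² = 0.5·(5.01×10^-27)·(1.36×10^5)² = 4.66×10^-17 J = 291 eV.

K ≈ 291 eV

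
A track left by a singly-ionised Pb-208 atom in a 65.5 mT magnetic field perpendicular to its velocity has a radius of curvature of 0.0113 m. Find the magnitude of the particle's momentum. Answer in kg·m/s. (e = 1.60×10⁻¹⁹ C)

p ≈ 1.18×10^-22 kg·m/s

Since qvB = mv²/r, the momentum p = mv = qBr.
p = (1×1.60×10^-19)(0.0655)(0.0113) = 1.18×10^-22 kg·m/s.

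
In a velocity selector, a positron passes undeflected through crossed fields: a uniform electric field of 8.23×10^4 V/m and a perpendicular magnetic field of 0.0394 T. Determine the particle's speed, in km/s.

For zero net force, qE = qvB, so v = E/B.
v = (8.23×10^4) / (0.0394) = 2.09×10^6 m/s.

v ≈ 2090 km/s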